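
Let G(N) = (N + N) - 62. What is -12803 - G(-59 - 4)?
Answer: -12615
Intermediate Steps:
G(N) = -62 + 2*N (G(N) = 2*N - 62 = -62 + 2*N)
-12803 - G(-59 - 4) = -12803 - (-62 + 2*(-59 - 4)) = -12803 - (-62 + 2*(-63)) = -12803 - (-62 - 126) = -12803 - 1*(-188) = -12803 + 188 = -12615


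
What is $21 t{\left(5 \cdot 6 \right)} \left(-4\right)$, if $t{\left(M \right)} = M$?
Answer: $-2520$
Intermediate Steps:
$21 t{\left(5 \cdot 6 \right)} \left(-4\right) = 21 \cdot 5 \cdot 6 \left(-4\right) = 21 \cdot 30 \left(-4\right) = 630 \left(-4\right) = -2520$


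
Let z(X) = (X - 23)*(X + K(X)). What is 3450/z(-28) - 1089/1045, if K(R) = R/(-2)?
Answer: 42844/11305 ≈ 3.7898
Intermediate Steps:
K(R) = -R/2 (K(R) = R*(-½) = -R/2)
z(X) = X*(-23 + X)/2 (z(X) = (X - 23)*(X - X/2) = (-23 + X)*(X/2) = X*(-23 + X)/2)
3450/z(-28) - 1089/1045 = 3450/(((½)*(-28)*(-23 - 28))) - 1089/1045 = 3450/(((½)*(-28)*(-51))) - 1089*1/1045 = 3450/714 - 99/95 = 3450*(1/714) - 99/95 = 575/119 - 99/95 = 42844/11305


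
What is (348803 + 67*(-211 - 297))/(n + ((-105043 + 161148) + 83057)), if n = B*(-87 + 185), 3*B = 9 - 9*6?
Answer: 314767/137692 ≈ 2.2860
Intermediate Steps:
B = -15 (B = (9 - 9*6)/3 = (9 - 54)/3 = (⅓)*(-45) = -15)
n = -1470 (n = -15*(-87 + 185) = -15*98 = -1470)
(348803 + 67*(-211 - 297))/(n + ((-105043 + 161148) + 83057)) = (348803 + 67*(-211 - 297))/(-1470 + ((-105043 + 161148) + 83057)) = (348803 + 67*(-508))/(-1470 + (56105 + 83057)) = (348803 - 34036)/(-1470 + 139162) = 314767/137692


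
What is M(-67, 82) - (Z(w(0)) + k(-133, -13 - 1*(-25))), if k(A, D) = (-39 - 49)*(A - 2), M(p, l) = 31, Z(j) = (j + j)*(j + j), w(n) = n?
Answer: -11849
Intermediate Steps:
Z(j) = 4*j² (Z(j) = (2*j)*(2*j) = 4*j²)
k(A, D) = 176 - 88*A (k(A, D) = -88*(-2 + A) = 176 - 88*A)
M(-67, 82) - (Z(w(0)) + k(-133, -13 - 1*(-25))) = 31 - (4*0² + (176 - 88*(-133))) = 31 - (4*0 + (176 + 11704)) = 31 - (0 + 11880) = 31 - 1*11880 = 31 - 11880 = -11849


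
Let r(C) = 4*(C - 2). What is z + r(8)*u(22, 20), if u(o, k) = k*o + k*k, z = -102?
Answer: 20058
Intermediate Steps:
u(o, k) = k² + k*o (u(o, k) = k*o + k² = k² + k*o)
r(C) = -8 + 4*C (r(C) = 4*(-2 + C) = -8 + 4*C)
z + r(8)*u(22, 20) = -102 + (-8 + 4*8)*(20*(20 + 22)) = -102 + (-8 + 32)*(20*42) = -102 + 24*840 = -102 + 20160 = 20058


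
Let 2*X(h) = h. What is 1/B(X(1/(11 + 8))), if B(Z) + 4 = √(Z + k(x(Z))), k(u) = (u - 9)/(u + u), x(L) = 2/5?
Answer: -304/2031 - 2*I*√15485/2031 ≈ -0.14968 - 0.12254*I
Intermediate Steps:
x(L) = ⅖ (x(L) = 2*(⅕) = ⅖)
X(h) = h/2
k(u) = (-9 + u)/(2*u) (k(u) = (-9 + u)/((2*u)) = (-9 + u)*(1/(2*u)) = (-9 + u)/(2*u))
B(Z) = -4 + √(-43/4 + Z) (B(Z) = -4 + √(Z + (-9 + ⅖)/(2*(⅖))) = -4 + √(Z + (½)*(5/2)*(-43/5)) = -4 + √(Z - 43/4) = -4 + √(-43/4 + Z))
1/B(X(1/(11 + 8))) = 1/(-4 + √(-43 + 4*(1/(2*(11 + 8))))/2) = 1/(-4 + √(-43 + 4*((½)/19))/2) = 1/(-4 + √(-43 + 4*((½)*(1/19)))/2) = 1/(-4 + √(-43 + 4*(1/38))/2) = 1/(-4 + √(-43 + 2/19)/2) = 1/(-4 + √(-815/19)/2) = 1/(-4 + (I*√15485/19)/2) = 1/(-4 + I*√15485/38)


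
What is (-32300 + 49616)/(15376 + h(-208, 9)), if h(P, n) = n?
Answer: 17316/15385 ≈ 1.1255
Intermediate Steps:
(-32300 + 49616)/(15376 + h(-208, 9)) = (-32300 + 49616)/(15376 + 9) = 17316/15385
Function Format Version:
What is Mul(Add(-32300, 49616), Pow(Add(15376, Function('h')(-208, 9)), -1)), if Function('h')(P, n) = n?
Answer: Rational(17316, 15385) ≈ 1.1255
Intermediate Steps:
Mul(Add(-32300, 49616), Pow(Add(15376, Function('h')(-208, 9)), -1)) = Mul(Add(-32300, 49616), Pow(Add(15376, 9), -1)) = Mul(17316, Pow(15385, -1)) = Mul(17316, Rational(1, 15385)) = Rational(17316, 15385)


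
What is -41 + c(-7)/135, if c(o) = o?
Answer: -5542/135 ≈ -41.052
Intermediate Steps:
-41 + c(-7)/135 = -41 - 7/135 = -5542/135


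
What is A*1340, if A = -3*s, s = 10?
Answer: -40200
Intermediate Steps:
A = -30 (A = -3*10 = -30)
A*1340 = -30*1340 = -40200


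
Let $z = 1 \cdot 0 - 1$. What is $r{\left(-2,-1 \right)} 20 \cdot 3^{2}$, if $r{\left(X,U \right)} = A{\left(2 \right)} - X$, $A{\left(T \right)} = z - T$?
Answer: $-180$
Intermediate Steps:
$z = -1$ ($z = 0 - 1 = -1$)
$A{\left(T \right)} = -1 - T$
$r{\left(X,U \right)} = -3 - X$ ($r{\left(X,U \right)} = \left(-1 - 2\right) - X = -3 - X$)
$r{\left(-2,-1 \right)} 20 \cdot 3^{2} = \left(-3 - -2\right) 20 \cdot 3^{2} = \left(-3 + 2\right) 20 \cdot 9 = \left(-1\right) 20 \cdot 9 = \left(-20\right) 9 = -180$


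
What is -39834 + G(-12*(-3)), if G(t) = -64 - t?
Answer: -39934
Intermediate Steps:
-39834 + G(-12*(-3)) = -39834 + (-64 - (-12)*(-3)) = -39834 + (-64 - 1*36) = -39834 + (-64 - 36) = -39834 - 100 = -39934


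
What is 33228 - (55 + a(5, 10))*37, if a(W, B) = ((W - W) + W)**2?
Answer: 30268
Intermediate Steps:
a(W, B) = W**2 (a(W, B) = (0 + W)**2 = W**2)
33228 - (55 + a(5, 10))*37 = 33228 - (55 + 5**2)*37 = 33228 - (55 + 25)*37 = 33228 - 80*37 = 33228 - 1*2960 = 33228 - 2960 = 30268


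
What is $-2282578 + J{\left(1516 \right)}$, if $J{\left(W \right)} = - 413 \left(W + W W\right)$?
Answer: $-952088414$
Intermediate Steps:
$J{\left(W \right)} = - 413 W - 413 W^{2}$ ($J{\left(W \right)} = - 413 \left(W + W^{2}\right) = - 413 W - 413 W^{2}$)
$-2282578 + J{\left(1516 \right)} = -2282578 - 626108 \left(1 + 1516\right) = -2282578 - 626108 \cdot 1517 = -2282578 - 949805836 = -952088414$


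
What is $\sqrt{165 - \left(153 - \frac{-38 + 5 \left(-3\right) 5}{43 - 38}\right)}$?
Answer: $\frac{i \sqrt{265}}{5} \approx 3.2558 i$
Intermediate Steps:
$\sqrt{165 - \left(153 - \frac{-38 + 5 \left(-3\right) 5}{43 - 38}\right)} = \sqrt{165 - \left(153 - \frac{-38 - 75}{5}\right)} = \sqrt{165 - \left(153 - \left(-38 - 75\right) \frac{1}{5}\right)} = \sqrt{165 + \left(-218 + \left(\left(-113\right) \frac{1}{5} + 65\right)\right)} = \sqrt{165 + \left(-218 + \left(- \frac{113}{5} + 65\right)\right)} = \sqrt{165 + \left(-218 + \frac{212}{5}\right)} = \sqrt{165 - \frac{878}{5}} = \sqrt{- \frac{53}{5}} = \frac{i \sqrt{265}}{5}$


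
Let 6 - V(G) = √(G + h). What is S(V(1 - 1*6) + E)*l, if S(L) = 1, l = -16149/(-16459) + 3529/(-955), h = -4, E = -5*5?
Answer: -42661516/15718345 ≈ -2.7141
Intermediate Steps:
E = -25
l = -42661516/15718345 (l = -16149*(-1/16459) + 3529*(-1/955) = 16149/16459 - 3529/955 = -42661516/15718345 ≈ -2.7141)
V(G) = 6 - √(-4 + G) (V(G) = 6 - √(G - 4) = 6 - √(-4 + G))
S(V(1 - 1*6) + E)*l = 1*(-42661516/15718345) = -42661516/15718345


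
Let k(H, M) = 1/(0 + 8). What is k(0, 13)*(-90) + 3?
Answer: -33/4 ≈ -8.2500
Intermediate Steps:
k(H, M) = 1/8
k(0, 13)*(-90) + 3 = (1/8)*(-90) + 3 = -45/4 + 3 = -33/4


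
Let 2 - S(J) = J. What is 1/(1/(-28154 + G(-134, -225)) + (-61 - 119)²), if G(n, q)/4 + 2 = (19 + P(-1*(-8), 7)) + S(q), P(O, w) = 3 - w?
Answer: 27194/881085599 ≈ 3.0864e-5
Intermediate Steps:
S(J) = 2 - J
G(n, q) = 60 - 4*q (G(n, q) = -8 + 4*((19 + (3 - 1*7)) + (2 - q)) = -8 + 4*((19 + (3 - 7)) + (2 - q)) = -8 + 4*((19 - 4) + (2 - q)) = -8 + 4*(15 + (2 - q)) = -8 + 4*(17 - q) = -8 + (68 - 4*q) = 60 - 4*q)
1/(1/(-28154 + G(-134, -225)) + (-61 - 119)²) = 1/(1/(-28154 + (60 - 4*(-225))) + (-61 - 119)²) = 1/(1/(-28154 + (60 + 900)) + (-180)²) = 1/(1/(-28154 + 960) + 32400) = 1/(1/(-27194) + 32400) = 1/(-1/27194 + 32400) = 1/(881085599/27194) = 27194/881085599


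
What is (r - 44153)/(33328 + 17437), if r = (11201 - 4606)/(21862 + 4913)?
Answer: -236437996/271846575 ≈ -0.86975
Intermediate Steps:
r = 1319/5355 (r = 6595/26775 = 6595*(1/26775) = 1319/5355 ≈ 0.24631)
(r - 44153)/(33328 + 17437) = (1319/5355 - 44153)/(33328 + 17437) = -236437996/5355/50765 = -236437996/5355*1/50765 = -236437996/271846575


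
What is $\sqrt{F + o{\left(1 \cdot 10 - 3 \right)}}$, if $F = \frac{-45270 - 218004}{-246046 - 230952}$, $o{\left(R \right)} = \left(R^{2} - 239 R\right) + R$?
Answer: $\frac{33 i \sqrt{84431984986}}{238499} \approx 40.205 i$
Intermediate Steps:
$o{\left(R \right)} = R^{2} - 238 R$
$F = \frac{131637}{238499}$ ($F = - \frac{263274}{-476998} = \left(-263274\right) \left(- \frac{1}{476998}\right) = \frac{131637}{238499} \approx 0.55194$)
$\sqrt{F + o{\left(1 \cdot 10 - 3 \right)}} = \sqrt{\frac{131637}{238499} + \left(1 \cdot 10 - 3\right) \left(-238 + \left(1 \cdot 10 - 3\right)\right)} = \sqrt{\frac{131637}{238499} + \left(10 - 3\right) \left(-238 + \left(10 - 3\right)\right)} = \sqrt{\frac{131637}{238499} + 7 \left(-238 + 7\right)} = \sqrt{\frac{131637}{238499} + 7 \left(-231\right)} = \sqrt{\frac{131637}{238499} - 1617} = \sqrt{- \frac{385521246}{238499}} = \frac{33 i \sqrt{84431984986}}{238499}$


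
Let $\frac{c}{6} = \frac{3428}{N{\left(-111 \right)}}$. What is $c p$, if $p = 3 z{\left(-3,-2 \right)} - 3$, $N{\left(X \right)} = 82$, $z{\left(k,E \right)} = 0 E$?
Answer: $- \frac{30852}{41} \approx -752.49$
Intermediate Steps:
$z{\left(k,E \right)} = 0$
$c = \frac{10284}{41}$ ($c = 6 \cdot \frac{3428}{82} = 6 \cdot 3428 \cdot \frac{1}{82} = 6 \cdot \frac{1714}{41} = \frac{10284}{41} \approx 250.83$)
$p = -3$ ($p = 3 \cdot 0 - 3 = 0 - 3 = -3$)
$c p = \frac{10284}{41} \left(-3\right) = - \frac{30852}{41}$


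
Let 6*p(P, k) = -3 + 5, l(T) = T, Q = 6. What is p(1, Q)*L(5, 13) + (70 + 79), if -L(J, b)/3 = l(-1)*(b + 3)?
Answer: 165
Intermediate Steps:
L(J, b) = 9 + 3*b (L(J, b) = -(-3)*(b + 3) = -(-3)*(3 + b) = -3*(-3 - b) = 9 + 3*b)
p(P, k) = ⅓ (p(P, k) = (-3 + 5)/6 = (⅙)*2 = ⅓)
p(1, Q)*L(5, 13) + (70 + 79) = (9 + 3*13)/3 + (70 + 79) = (9 + 39)/3 + 149 = (⅓)*48 + 149 = 16 + 149 = 165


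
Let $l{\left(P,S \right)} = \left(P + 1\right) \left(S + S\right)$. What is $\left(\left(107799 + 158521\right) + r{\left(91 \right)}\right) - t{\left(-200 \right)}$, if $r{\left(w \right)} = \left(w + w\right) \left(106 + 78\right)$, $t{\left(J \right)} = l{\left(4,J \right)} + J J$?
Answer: $261808$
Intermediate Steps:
$l{\left(P,S \right)} = 2 S \left(1 + P\right)$ ($l{\left(P,S \right)} = \left(1 + P\right) 2 S = 2 S \left(1 + P\right)$)
$t{\left(J \right)} = J^{2} + 10 J$ ($t{\left(J \right)} = 2 J \left(1 + 4\right) + J J = 2 J 5 + J^{2} = 10 J + J^{2} = J^{2} + 10 J$)
$r{\left(w \right)} = 368 w$ ($r{\left(w \right)} = 2 w 184 = 368 w$)
$\left(\left(107799 + 158521\right) + r{\left(91 \right)}\right) - t{\left(-200 \right)} = \left(\left(107799 + 158521\right) + 368 \cdot 91\right) - - 200 \left(10 - 200\right) = \left(266320 + 33488\right) - \left(-200\right) \left(-190\right) = 299808 - 38000 = 261808$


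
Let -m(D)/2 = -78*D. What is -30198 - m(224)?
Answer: -65142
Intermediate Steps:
m(D) = 156*D (m(D) = -(-156)*D = 156*D)
-30198 - m(224) = -30198 - 156*224 = -30198 - 1*34944 = -30198 - 34944 = -65142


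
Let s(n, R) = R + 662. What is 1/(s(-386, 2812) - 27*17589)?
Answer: -1/471429 ≈ -2.1212e-6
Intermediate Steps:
s(n, R) = 662 + R
1/(s(-386, 2812) - 27*17589) = 1/((662 + 2812) - 27*17589) = 1/(3474 - 474903) = 1/(-471429) = -1/471429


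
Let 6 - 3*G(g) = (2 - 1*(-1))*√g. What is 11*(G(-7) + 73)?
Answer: 825 - 11*I*√7 ≈ 825.0 - 29.103*I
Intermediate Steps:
G(g) = 2 - √g (G(g) = 2 - (2 - 1*(-1))*√g/3 = 2 - (2 + 1)*√g/3 = 2 - √g)
11*(G(-7) + 73) = 11*((2 - √(-7)) + 73) = 11*((2 - I*√7) + 73) = 11*(75 - I*√7) = 825 - 11*I*√7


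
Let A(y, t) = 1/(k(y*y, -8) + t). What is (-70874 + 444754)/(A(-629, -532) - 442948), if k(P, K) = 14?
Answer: -38733968/45889413 ≈ -0.84407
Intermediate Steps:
A(y, t) = 1/(14 + t)
(-70874 + 444754)/(A(-629, -532) - 442948) = (-70874 + 444754)/(1/(14 - 532) - 442948) = 373880/(1/(-518) - 442948) = 373880/(-1/518 - 442948) = 373880/(-229447065/518) = 373880*(-518/229447065) = -38733968/45889413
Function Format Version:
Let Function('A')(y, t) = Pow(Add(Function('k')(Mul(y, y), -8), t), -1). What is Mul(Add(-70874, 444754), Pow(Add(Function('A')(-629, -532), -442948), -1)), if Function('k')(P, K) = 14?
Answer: Rational(-38733968, 45889413) ≈ -0.84407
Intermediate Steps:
Function('A')(y, t) = Pow(Add(14, t), -1)
Mul(Add(-70874, 444754), Pow(Add(Function('A')(-629, -532), -442948), -1)) = Mul(Add(-70874, 444754), Pow(Add(Pow(Add(14, -532), -1), -442948), -1)) = Mul(373880, Pow(Add(Pow(-518, -1), -442948), -1)) = Mul(373880, Pow(Add(Rational(-1, 518), -442948), -1)) = Mul(373880, Pow(Rational(-229447065, 518), -1)) = Mul(373880, Rational(-518, 229447065)) = Rational(-38733968, 45889413)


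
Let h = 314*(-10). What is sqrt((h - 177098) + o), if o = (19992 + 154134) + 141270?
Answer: sqrt(135158) ≈ 367.64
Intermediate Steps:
o = 315396 (o = 174126 + 141270 = 315396)
h = -3140
sqrt((h - 177098) + o) = sqrt((-3140 - 177098) + 315396) = sqrt(-180238 + 315396) = sqrt(135158)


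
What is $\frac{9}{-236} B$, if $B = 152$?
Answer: $- \frac{342}{59} \approx -5.7966$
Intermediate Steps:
$\frac{9}{-236} B = \frac{9}{-236} \cdot 152 = 9 \left(- \frac{1}{236}\right) 152 = \left(- \frac{9}{236}\right) 152 = - \frac{342}{59}$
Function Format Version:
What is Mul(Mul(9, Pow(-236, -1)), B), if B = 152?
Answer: Rational(-342, 59) ≈ -5.7966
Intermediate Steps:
Mul(Mul(9, Pow(-236, -1)), B) = Mul(Mul(9, Pow(-236, -1)), 152) = Mul(Mul(9, Rational(-1, 236)), 152) = Mul(Rational(-9, 236), 152) = Rational(-342, 59)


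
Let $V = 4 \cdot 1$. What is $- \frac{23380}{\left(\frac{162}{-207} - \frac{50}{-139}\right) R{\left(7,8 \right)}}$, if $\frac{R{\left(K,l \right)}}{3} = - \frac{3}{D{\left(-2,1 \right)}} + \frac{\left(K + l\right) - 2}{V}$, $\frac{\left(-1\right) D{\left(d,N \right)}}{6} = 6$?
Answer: $\frac{3737293}{676} \approx 5528.5$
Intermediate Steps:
$V = 4$
$D{\left(d,N \right)} = -36$ ($D{\left(d,N \right)} = \left(-6\right) 6 = -36$)
$R{\left(K,l \right)} = - \frac{5}{4} + \frac{3 K}{4} + \frac{3 l}{4}$ ($R{\left(K,l \right)} = 3 \left(- \frac{3}{-36} + \frac{\left(K + l\right) - 2}{4}\right) = 3 \left(\left(-3\right) \left(- \frac{1}{36}\right) + \left(-2 + K + l\right) \frac{1}{4}\right) = 3 \left(\frac{1}{12} + \left(- \frac{1}{2} + \frac{K}{4} + \frac{l}{4}\right)\right) = 3 \left(- \frac{5}{12} + \frac{K}{4} + \frac{l}{4}\right) = - \frac{5}{4} + \frac{3 K}{4} + \frac{3 l}{4}$)
$- \frac{23380}{\left(\frac{162}{-207} - \frac{50}{-139}\right) R{\left(7,8 \right)}} = - \frac{23380}{\left(\frac{162}{-207} - \frac{50}{-139}\right) \left(- \frac{5}{4} + \frac{3}{4} \cdot 7 + \frac{3}{4} \cdot 8\right)} = - \frac{23380}{\left(162 \left(- \frac{1}{207}\right) - - \frac{50}{139}\right) \left(- \frac{5}{4} + \frac{21}{4} + 6\right)} = - \frac{23380}{\left(- \frac{18}{23} + \frac{50}{139}\right) 10} = - \frac{23380}{\left(- \frac{1352}{3197}\right) 10} = - \frac{23380}{- \frac{13520}{3197}} = \left(-23380\right) \left(- \frac{3197}{13520}\right) = \frac{3737293}{676}$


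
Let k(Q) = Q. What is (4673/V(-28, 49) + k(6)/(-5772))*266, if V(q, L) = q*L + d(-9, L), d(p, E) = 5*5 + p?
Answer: -299036003/326118 ≈ -916.96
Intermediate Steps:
d(p, E) = 25 + p
V(q, L) = 16 + L*q (V(q, L) = q*L + (25 - 9) = L*q + 16 = 16 + L*q)
(4673/V(-28, 49) + k(6)/(-5772))*266 = (4673/(16 + 49*(-28)) + 6/(-5772))*266 = (4673/(16 - 1372) + 6*(-1/5772))*266 = (4673/(-1356) - 1/962)*266 = (4673*(-1/1356) - 1/962)*266 = (-4673/1356 - 1/962)*266 = -2248391/652236*266 = -299036003/326118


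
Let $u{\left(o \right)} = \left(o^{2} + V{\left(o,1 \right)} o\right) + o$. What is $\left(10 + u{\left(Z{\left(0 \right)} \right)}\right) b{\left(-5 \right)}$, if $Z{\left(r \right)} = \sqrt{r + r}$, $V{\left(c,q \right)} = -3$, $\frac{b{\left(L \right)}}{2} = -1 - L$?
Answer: $80$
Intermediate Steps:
$b{\left(L \right)} = -2 - 2 L$ ($b{\left(L \right)} = 2 \left(-1 - L\right) = -2 - 2 L$)
$Z{\left(r \right)} = \sqrt{2} \sqrt{r}$ ($Z{\left(r \right)} = \sqrt{2 r} = \sqrt{2} \sqrt{r}$)
$u{\left(o \right)} = o^{2} - 2 o$ ($u{\left(o \right)} = \left(o^{2} - 3 o\right) + o = o^{2} - 2 o$)
$\left(10 + u{\left(Z{\left(0 \right)} \right)}\right) b{\left(-5 \right)} = \left(10 + \sqrt{2} \sqrt{0} \left(-2 + \sqrt{2} \sqrt{0}\right)\right) \left(-2 - -10\right) = \left(10 + \sqrt{2} \cdot 0 \left(-2 + \sqrt{2} \cdot 0\right)\right) \left(-2 + 10\right) = \left(10 + 0 \left(-2 + 0\right)\right) 8 = \left(10 + 0 \left(-2\right)\right) 8 = \left(10 + 0\right) 8 = 10 \cdot 8 = 80$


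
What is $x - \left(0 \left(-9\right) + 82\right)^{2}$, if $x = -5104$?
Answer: $-11828$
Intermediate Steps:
$x - \left(0 \left(-9\right) + 82\right)^{2} = -5104 - \left(0 \left(-9\right) + 82\right)^{2} = -5104 - \left(0 + 82\right)^{2} = -5104 - 82^{2} = -5104 - 6724 = -11828$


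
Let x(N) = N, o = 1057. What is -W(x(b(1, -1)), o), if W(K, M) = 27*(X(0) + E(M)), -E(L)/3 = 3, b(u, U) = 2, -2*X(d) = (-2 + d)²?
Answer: 297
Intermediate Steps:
X(d) = -(-2 + d)²/2
E(L) = -9 (E(L) = -3*3 = -9)
W(K, M) = -297 (W(K, M) = 27*(-(-2 + 0)²/2 - 9) = 27*(-½*(-2)² - 9) = 27*(-½*4 - 9) = 27*(-2 - 9) = 27*(-11) = -297)
-W(x(b(1, -1)), o) = -1*(-297) = 297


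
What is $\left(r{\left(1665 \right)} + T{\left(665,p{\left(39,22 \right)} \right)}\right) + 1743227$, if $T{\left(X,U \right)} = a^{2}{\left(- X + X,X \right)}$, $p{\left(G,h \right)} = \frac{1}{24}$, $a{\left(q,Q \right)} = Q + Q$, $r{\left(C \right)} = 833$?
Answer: $3512960$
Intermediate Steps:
$a{\left(q,Q \right)} = 2 Q$
$p{\left(G,h \right)} = \frac{1}{24}$
$T{\left(X,U \right)} = 4 X^{2}$ ($T{\left(X,U \right)} = \left(2 X\right)^{2} = 4 X^{2}$)
$\left(r{\left(1665 \right)} + T{\left(665,p{\left(39,22 \right)} \right)}\right) + 1743227 = \left(833 + 4 \cdot 665^{2}\right) + 1743227 = \left(833 + 4 \cdot 442225\right) + 1743227 = \left(833 + 1768900\right) + 1743227 = 1769733 + 1743227 = 3512960$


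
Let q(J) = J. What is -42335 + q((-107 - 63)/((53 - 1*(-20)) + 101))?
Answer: -3683230/87 ≈ -42336.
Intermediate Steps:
-42335 + q((-107 - 63)/((53 - 1*(-20)) + 101)) = -42335 + (-107 - 63)/((53 - 1*(-20)) + 101) = -42335 - 170/((53 + 20) + 101) = -42335 - 170/(73 + 101) = -42335 - 170/174 = -42335 - 170*1/174 = -42335 - 85/87 = -3683230/87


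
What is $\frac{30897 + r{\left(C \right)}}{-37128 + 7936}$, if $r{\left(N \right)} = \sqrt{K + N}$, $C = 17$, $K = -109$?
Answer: $- \frac{30897}{29192} - \frac{i \sqrt{23}}{14596} \approx -1.0584 - 0.00032857 i$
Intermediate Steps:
$r{\left(N \right)} = \sqrt{-109 + N}$
$\frac{30897 + r{\left(C \right)}}{-37128 + 7936} = \frac{30897 + \sqrt{-109 + 17}}{-37128 + 7936} = \frac{30897 + \sqrt{-92}}{-29192} = \left(30897 + 2 i \sqrt{23}\right) \left(- \frac{1}{29192}\right) = - \frac{30897}{29192} - \frac{i \sqrt{23}}{14596}$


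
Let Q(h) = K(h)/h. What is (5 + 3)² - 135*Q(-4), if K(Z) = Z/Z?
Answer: 391/4 ≈ 97.750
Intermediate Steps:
K(Z) = 1
Q(h) = 1/h
(5 + 3)² - 135*Q(-4) = (5 + 3)² - 135/(-4) = 8² - 135*(-¼) = 64 + 135/4 = 391/4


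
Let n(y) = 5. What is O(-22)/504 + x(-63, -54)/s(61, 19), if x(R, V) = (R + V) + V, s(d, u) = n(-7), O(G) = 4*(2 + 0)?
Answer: -10768/315 ≈ -34.184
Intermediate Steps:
O(G) = 8 (O(G) = 4*2 = 8)
s(d, u) = 5
x(R, V) = R + 2*V
O(-22)/504 + x(-63, -54)/s(61, 19) = 8/504 + (-63 + 2*(-54))/5 = 8*(1/504) + (-63 - 108)*(⅕) = 1/63 - 171*⅕ = 1/63 - 171/5 = -10768/315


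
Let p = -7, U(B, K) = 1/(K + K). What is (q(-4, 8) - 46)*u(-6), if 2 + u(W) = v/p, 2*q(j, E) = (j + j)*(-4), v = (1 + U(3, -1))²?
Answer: 855/14 ≈ 61.071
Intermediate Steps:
U(B, K) = 1/(2*K)
v = ¼ (v = (1 + (½)/(-1))² = (1 + (½)*(-1))² = (1 - ½)² = (½)² = ¼ ≈ 0.25000)
q(j, E) = -4*j (q(j, E) = ((j + j)*(-4))/2 = ((2*j)*(-4))/2 = (-8*j)/2 = -4*j)
u(W) = -57/28 (u(W) = -2 + (¼)/(-7) = -2 + (¼)*(-⅐) = -2 - 1/28 = -57/28)
(q(-4, 8) - 46)*u(-6) = (-4*(-4) - 46)*(-57/28) = (16 - 46)*(-57/28) = -30*(-57/28) = 855/14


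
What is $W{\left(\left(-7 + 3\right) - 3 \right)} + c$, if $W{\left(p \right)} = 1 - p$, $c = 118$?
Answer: $126$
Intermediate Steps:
$W{\left(\left(-7 + 3\right) - 3 \right)} + c = \left(1 - \left(\left(-7 + 3\right) - 3\right)\right) + 118 = \left(1 - \left(-4 - 3\right)\right) + 118 = \left(1 - -7\right) + 118 = \left(1 + 7\right) + 118 = 8 + 118 = 126$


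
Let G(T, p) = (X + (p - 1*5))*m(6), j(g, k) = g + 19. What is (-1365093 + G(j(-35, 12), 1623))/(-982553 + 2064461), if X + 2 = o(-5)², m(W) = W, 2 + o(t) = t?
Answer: -150567/120212 ≈ -1.2525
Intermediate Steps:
o(t) = -2 + t
j(g, k) = 19 + g
X = 47 (X = -2 + (-2 - 5)² = -2 + (-7)² = -2 + 49 = 47)
G(T, p) = 252 + 6*p (G(T, p) = (47 + (p - 1*5))*6 = (47 + (p - 5))*6 = (47 + (-5 + p))*6 = (42 + p)*6 = 252 + 6*p)
(-1365093 + G(j(-35, 12), 1623))/(-982553 + 2064461) = (-1365093 + (252 + 6*1623))/(-982553 + 2064461) = (-1365093 + (252 + 9738))/1081908 = (-1365093 + 9990)*(1/1081908) = -1355103*1/1081908 = -150567/120212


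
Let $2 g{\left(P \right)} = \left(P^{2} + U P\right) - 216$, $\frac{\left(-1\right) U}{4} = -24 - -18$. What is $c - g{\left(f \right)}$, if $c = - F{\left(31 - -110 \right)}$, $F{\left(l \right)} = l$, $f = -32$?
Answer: $-161$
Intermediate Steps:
$U = 24$ ($U = - 4 \left(-24 - -18\right) = - 4 \left(-24 + 18\right) = \left(-4\right) \left(-6\right) = 24$)
$g{\left(P \right)} = -108 + \frac{P^{2}}{2} + 12 P$ ($g{\left(P \right)} = \frac{\left(P^{2} + 24 P\right) - 216}{2} = \frac{-216 + P^{2} + 24 P}{2} = -108 + \frac{P^{2}}{2} + 12 P$)
$c = -141$ ($c = - (31 - -110) = - (31 + 110) = \left(-1\right) 141 = -141$)
$c - g{\left(f \right)} = -141 - \left(-108 + \frac{\left(-32\right)^{2}}{2} + 12 \left(-32\right)\right) = -141 - \left(-108 + \frac{1}{2} \cdot 1024 - 384\right) = -141 - \left(-108 + 512 - 384\right) = -141 - 20 = -161$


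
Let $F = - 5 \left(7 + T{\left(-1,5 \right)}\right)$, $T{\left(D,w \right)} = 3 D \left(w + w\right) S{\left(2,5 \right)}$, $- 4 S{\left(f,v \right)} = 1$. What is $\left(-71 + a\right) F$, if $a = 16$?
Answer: $\frac{7975}{2} \approx 3987.5$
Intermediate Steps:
$S{\left(f,v \right)} = - \frac{1}{4}$ ($S{\left(f,v \right)} = \left(- \frac{1}{4}\right) 1 = - \frac{1}{4}$)
$T{\left(D,w \right)} = - \frac{3 D w}{2}$ ($T{\left(D,w \right)} = 3 D \left(w + w\right) \left(- \frac{1}{4}\right) = 3 D 2 w \left(- \frac{1}{4}\right) = 3 \cdot 2 D w \left(- \frac{1}{4}\right) = 6 D w \left(- \frac{1}{4}\right) = - \frac{3 D w}{2}$)
$F = - \frac{145}{2}$ ($F = - 5 \left(7 - \left(- \frac{3}{2}\right) 5\right) = - 5 \left(7 + \frac{15}{2}\right) = \left(-5\right) \frac{29}{2} = - \frac{145}{2} \approx -72.5$)
$\left(-71 + a\right) F = \left(-71 + 16\right) \left(- \frac{145}{2}\right) = \left(-55\right) \left(- \frac{145}{2}\right) = \frac{7975}{2}$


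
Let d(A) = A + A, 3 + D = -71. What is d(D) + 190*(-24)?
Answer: -4708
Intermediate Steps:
D = -74 (D = -3 - 71 = -74)
d(A) = 2*A
d(D) + 190*(-24) = 2*(-74) + 190*(-24) = -148 - 4560 = -4708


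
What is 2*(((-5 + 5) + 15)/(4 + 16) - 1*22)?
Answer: -85/2 ≈ -42.500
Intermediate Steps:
2*(((-5 + 5) + 15)/(4 + 16) - 1*22) = 2*((0 + 15)/20 - 22) = 2*(15*(1/20) - 22) = 2*(3/4 - 22) = 2*(-85/4) = -85/2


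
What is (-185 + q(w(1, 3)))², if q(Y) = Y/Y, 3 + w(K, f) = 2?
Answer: 33856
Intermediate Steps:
w(K, f) = -1 (w(K, f) = -3 + 2 = -1)
q(Y) = 1
(-185 + q(w(1, 3)))² = (-185 + 1)² = (-184)² = 33856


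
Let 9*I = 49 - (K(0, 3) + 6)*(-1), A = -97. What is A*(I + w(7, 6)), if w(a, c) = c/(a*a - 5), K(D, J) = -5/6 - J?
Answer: -167713/297 ≈ -564.69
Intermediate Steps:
K(D, J) = -5/6 - J (K(D, J) = -5*1/6 - J = -5/6 - J)
w(a, c) = c/(-5 + a**2) (w(a, c) = c/(a**2 - 5) = c/(-5 + a**2))
I = 307/54 (I = (49 - ((-5/6 - 1*3) + 6)*(-1))/9 = (49 - ((-5/6 - 3) + 6)*(-1))/9 = (49 - (-23/6 + 6)*(-1))/9 = (49 - 13*(-1)/6)/9 = (49 - 1*(-13/6))/9 = (49 + 13/6)/9 = (1/9)*(307/6) = 307/54 ≈ 5.6852)
A*(I + w(7, 6)) = -97*(307/54 + 6/(-5 + 7**2)) = -97*(307/54 + 6/(-5 + 49)) = -97*(307/54 + 6/44) = -97*(307/54 + 6*(1/44)) = -97*(307/54 + 3/22) = -97*1729/297 = -167713/297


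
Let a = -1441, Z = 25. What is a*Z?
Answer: -36025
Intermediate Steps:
a*Z = -1441*25 = -36025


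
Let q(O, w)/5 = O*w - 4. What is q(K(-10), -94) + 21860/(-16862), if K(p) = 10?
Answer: -39805250/8431 ≈ -4721.3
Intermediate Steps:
q(O, w) = -20 + 5*O*w (q(O, w) = 5*(O*w - 4) = 5*(-4 + O*w) = -20 + 5*O*w)
q(K(-10), -94) + 21860/(-16862) = (-20 + 5*10*(-94)) + 21860/(-16862) = (-20 - 4700) + 21860*(-1/16862) = -4720 - 10930/8431 = -39805250/8431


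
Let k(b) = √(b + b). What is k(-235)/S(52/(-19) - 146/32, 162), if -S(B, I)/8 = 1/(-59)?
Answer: 59*I*√470/8 ≈ 159.89*I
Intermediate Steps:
S(B, I) = 8/59 (S(B, I) = -8/(-59) = -8*(-1/59) = 8/59)
k(b) = √2*√b (k(b) = √(2*b) = √2*√b)
k(-235)/S(52/(-19) - 146/32, 162) = (√2*√(-235))/(8/59) = (√2*(I*√235))*(59/8) = (I*√470)*(59/8) = 59*I*√470/8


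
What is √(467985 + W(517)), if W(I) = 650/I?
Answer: √125087578715/517 ≈ 684.10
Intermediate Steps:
√(467985 + W(517)) = √(467985 + 650/517) = √(241948895/517) = √125087578715/517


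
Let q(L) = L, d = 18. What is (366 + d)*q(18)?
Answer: 6912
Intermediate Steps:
(366 + d)*q(18) = (366 + 18)*18 = 384*18 = 6912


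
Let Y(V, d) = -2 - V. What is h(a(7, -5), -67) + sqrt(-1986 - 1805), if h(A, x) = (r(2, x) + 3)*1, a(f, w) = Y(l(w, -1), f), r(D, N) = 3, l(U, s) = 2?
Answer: 6 + I*sqrt(3791) ≈ 6.0 + 61.571*I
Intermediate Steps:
a(f, w) = -4 (a(f, w) = -2 - 1*2 = -2 - 2 = -4)
h(A, x) = 6 (h(A, x) = (3 + 3)*1 = 6*1 = 6)
h(a(7, -5), -67) + sqrt(-1986 - 1805) = 6 + sqrt(-1986 - 1805) = 6 + sqrt(-3791) = 6 + I*sqrt(3791)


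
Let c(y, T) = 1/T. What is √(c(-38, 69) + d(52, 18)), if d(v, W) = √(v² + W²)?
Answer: √(69 + 9522*√757)/69 ≈ 7.4190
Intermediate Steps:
d(v, W) = √(W² + v²)
√(c(-38, 69) + d(52, 18)) = √(1/69 + √(18² + 52²)) = √(1/69 + √(324 + 2704)) = √(1/69 + √3028) = √(1/69 + 2*√757)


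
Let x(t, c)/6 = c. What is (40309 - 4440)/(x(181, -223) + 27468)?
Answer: 35869/26130 ≈ 1.3727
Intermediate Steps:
x(t, c) = 6*c
(40309 - 4440)/(x(181, -223) + 27468) = (40309 - 4440)/(6*(-223) + 27468) = 35869/(-1338 + 27468) = 35869/26130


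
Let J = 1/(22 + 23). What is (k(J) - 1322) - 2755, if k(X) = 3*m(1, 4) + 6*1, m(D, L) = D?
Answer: -4068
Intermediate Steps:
J = 1/45 ≈ 0.022222
k(X) = 9 (k(X) = 3*1 + 6*1 = 3 + 6 = 9)
(k(J) - 1322) - 2755 = (9 - 1322) - 2755 = -1313 - 2755 = -4068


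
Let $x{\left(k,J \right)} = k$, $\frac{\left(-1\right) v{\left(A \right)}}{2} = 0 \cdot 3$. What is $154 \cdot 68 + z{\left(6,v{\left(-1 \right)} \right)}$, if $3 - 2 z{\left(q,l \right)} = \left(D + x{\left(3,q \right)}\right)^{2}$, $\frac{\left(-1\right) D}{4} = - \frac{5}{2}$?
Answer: $10389$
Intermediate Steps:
$v{\left(A \right)} = 0$ ($v{\left(A \right)} = - 2 \cdot 0 \cdot 3 = \left(-2\right) 0 = 0$)
$D = 10$ ($D = - 4 \left(- \frac{5}{2}\right) = - 4 \left(\left(-5\right) \frac{1}{2}\right) = \left(-4\right) \left(- \frac{5}{2}\right) = 10$)
$z{\left(q,l \right)} = -83$ ($z{\left(q,l \right)} = \frac{3}{2} - \frac{\left(10 + 3\right)^{2}}{2} = \frac{3}{2} - \frac{13^{2}}{2} = \frac{3}{2} - \frac{169}{2} = -83$)
$154 \cdot 68 + z{\left(6,v{\left(-1 \right)} \right)} = 154 \cdot 68 - 83 = 10472 - 83 = 10389$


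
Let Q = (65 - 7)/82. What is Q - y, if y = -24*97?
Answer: 95477/41 ≈ 2328.7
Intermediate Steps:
y = -2328
Q = 29/41 (Q = (1/82)*58 = 29/41 ≈ 0.70732)
Q - y = 29/41 - 1*(-2328) = 29/41 + 2328 = 95477/41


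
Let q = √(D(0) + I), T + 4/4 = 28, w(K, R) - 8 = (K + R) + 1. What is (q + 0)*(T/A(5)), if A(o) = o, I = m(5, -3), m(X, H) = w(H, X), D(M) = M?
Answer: 27*√11/5 ≈ 17.910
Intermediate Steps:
w(K, R) = 9 + K + R (w(K, R) = 8 + ((K + R) + 1) = 8 + (1 + K + R) = 9 + K + R)
T = 27 (T = -1 + 28 = 27)
m(X, H) = 9 + H + X
I = 11 (I = 9 - 3 + 5 = 11)
q = √11 (q = √(0 + 11) = √11 ≈ 3.3166)
(q + 0)*(T/A(5)) = (√11 + 0)*(27/5) = √11*(27*(⅕)) = √11*(27/5) = 27*√11/5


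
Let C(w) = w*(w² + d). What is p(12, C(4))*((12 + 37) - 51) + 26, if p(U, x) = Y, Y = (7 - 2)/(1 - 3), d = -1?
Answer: 31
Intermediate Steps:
C(w) = w*(-1 + w²) (C(w) = w*(w² - 1) = w*(-1 + w²))
Y = -5/2 (Y = 5/(-2) = 5*(-½) = -5/2 ≈ -2.5000)
p(U, x) = -5/2
p(12, C(4))*((12 + 37) - 51) + 26 = -5*((12 + 37) - 51)/2 + 26 = -5*(49 - 51)/2 + 26 = -5/2*(-2) + 26 = 5 + 26 = 31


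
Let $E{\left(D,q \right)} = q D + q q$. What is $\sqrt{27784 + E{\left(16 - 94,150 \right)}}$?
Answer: $2 \sqrt{9646} \approx 196.43$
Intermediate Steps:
$E{\left(D,q \right)} = q^{2} + D q$ ($E{\left(D,q \right)} = D q + q^{2} = q^{2} + D q$)
$\sqrt{27784 + E{\left(16 - 94,150 \right)}} = \sqrt{27784 + 150 \left(\left(16 - 94\right) + 150\right)} = \sqrt{27784 + 150 \left(-78 + 150\right)} = \sqrt{27784 + 150 \cdot 72} = \sqrt{27784 + 10800} = \sqrt{38584} = 2 \sqrt{9646}$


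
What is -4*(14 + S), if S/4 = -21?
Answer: 280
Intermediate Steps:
S = -84 (S = 4*(-21) = -84)
-4*(14 + S) = -4*(14 - 84) = -4*(-70) = 280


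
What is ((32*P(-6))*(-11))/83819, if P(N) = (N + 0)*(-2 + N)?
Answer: -16896/83819 ≈ -0.20158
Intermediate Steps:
P(N) = N*(-2 + N)
((32*P(-6))*(-11))/83819 = ((32*(-6*(-2 - 6)))*(-11))/83819 = ((32*(-6*(-8)))*(-11))*(1/83819) = ((32*48)*(-11))*(1/83819) = (1536*(-11))*(1/83819) = -16896*1/83819 = -16896/83819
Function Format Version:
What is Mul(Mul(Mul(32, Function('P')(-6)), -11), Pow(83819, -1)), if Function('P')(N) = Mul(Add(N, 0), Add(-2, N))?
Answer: Rational(-16896, 83819) ≈ -0.20158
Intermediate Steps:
Function('P')(N) = Mul(N, Add(-2, N))
Mul(Mul(Mul(32, Function('P')(-6)), -11), Pow(83819, -1)) = Mul(Mul(Mul(32, Mul(-6, Add(-2, -6))), -11), Pow(83819, -1)) = Mul(Mul(Mul(32, Mul(-6, -8)), -11), Rational(1, 83819)) = Mul(Mul(Mul(32, 48), -11), Rational(1, 83819)) = Mul(Mul(1536, -11), Rational(1, 83819)) = Mul(-16896, Rational(1, 83819)) = Rational(-16896, 83819)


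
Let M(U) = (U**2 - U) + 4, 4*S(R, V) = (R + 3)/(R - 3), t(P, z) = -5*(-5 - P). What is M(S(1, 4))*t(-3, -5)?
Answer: 95/2 ≈ 47.500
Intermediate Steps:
t(P, z) = 25 + 5*P
S(R, V) = (3 + R)/(4*(-3 + R)) (S(R, V) = ((R + 3)/(R - 3))/4 = ((3 + R)/(-3 + R))/4 = (3 + R)/(4*(-3 + R)))
M(U) = 4 + U**2 - U
M(S(1, 4))*t(-3, -5) = (4 + ((3 + 1)/(4*(-3 + 1)))**2 - (3 + 1)/(4*(-3 + 1)))*(25 + 5*(-3)) = (4 + ((1/4)*4/(-2))**2 - 4/(4*(-2)))*(25 - 15) = (4 + ((1/4)*(-1/2)*4)**2 - (-1)*4/(4*2))*10 = (4 + (-1/2)**2 - 1*(-1/2))*10 = (4 + 1/4 + 1/2)*10 = (19/4)*10 = 95/2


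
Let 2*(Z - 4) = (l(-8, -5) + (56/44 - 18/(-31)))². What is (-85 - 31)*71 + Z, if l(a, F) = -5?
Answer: -1913299055/232562 ≈ -8227.0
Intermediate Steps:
Z = 2081577/232562 (Z = 4 + (-5 + (56/44 - 18/(-31)))²/2 = 4 + (-5 + (56*(1/44) - 18*(-1/31)))²/2 = 4 + (-5 + (14/11 + 18/31))²/2 = 4 + (-5 + 632/341)²/2 = 4 + (-1073/341)²/2 = 4 + (½)*(1151329/116281) = 4 + 1151329/232562 = 2081577/232562 ≈ 8.9506)
(-85 - 31)*71 + Z = (-85 - 31)*71 + 2081577/232562 = -116*71 + 2081577/232562 = -8236 + 2081577/232562 = -1913299055/232562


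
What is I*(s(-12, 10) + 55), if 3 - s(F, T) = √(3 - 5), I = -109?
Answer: -6322 + 109*I*√2 ≈ -6322.0 + 154.15*I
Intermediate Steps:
s(F, T) = 3 - I*√2 (s(F, T) = 3 - √(3 - 5) = 3 - √(-2) = 3 - I*√2)
I*(s(-12, 10) + 55) = -109*((3 - I*√2) + 55) = -109*(58 - I*√2) = -6322 + 109*I*√2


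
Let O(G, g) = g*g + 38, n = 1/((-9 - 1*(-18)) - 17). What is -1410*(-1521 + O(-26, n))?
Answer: 66912255/32 ≈ 2.0910e+6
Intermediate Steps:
n = -⅛ (n = 1/((-9 + 18) - 17) = 1/(9 - 17) = 1/(-8) = -⅛ ≈ -0.12500)
O(G, g) = 38 + g² (O(G, g) = g² + 38 = 38 + g²)
-1410*(-1521 + O(-26, n)) = -1410*(-1521 + (38 + (-⅛)²)) = -1410*(-1521 + (38 + 1/64)) = -1410*(-1521 + 2433/64) = -1410*(-94911/64) = 66912255/32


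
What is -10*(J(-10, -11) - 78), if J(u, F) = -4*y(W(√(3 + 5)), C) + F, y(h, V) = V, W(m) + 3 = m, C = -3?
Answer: 770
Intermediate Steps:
W(m) = -3 + m
J(u, F) = 12 + F (J(u, F) = -4*(-3) + F = 12 + F)
-10*(J(-10, -11) - 78) = -10*((12 - 11) - 78) = -10*(1 - 78) = -10*(-77) = 770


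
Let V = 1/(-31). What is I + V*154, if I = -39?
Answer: -1363/31 ≈ -43.968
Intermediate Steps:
V = -1/31 ≈ -0.032258
I + V*154 = -39 - 1/31*154 = -39 - 154/31 = -1363/31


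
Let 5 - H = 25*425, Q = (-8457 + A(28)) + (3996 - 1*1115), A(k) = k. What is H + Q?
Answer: -16168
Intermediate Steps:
Q = -5548 (Q = (-8457 + 28) + (3996 - 1*1115) = -8429 + (3996 - 1115) = -8429 + 2881 = -5548)
H = -10620 (H = 5 - 25*425 = 5 - 1*10625 = 5 - 10625 = -10620)
H + Q = -10620 - 5548 = -16168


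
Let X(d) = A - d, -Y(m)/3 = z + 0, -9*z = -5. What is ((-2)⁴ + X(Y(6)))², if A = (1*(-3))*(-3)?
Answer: 6400/9 ≈ 711.11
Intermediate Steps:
z = 5/9 (z = -⅑*(-5) = 5/9 ≈ 0.55556)
A = 9 (A = -3*(-3) = 9)
Y(m) = -5/3 (Y(m) = -3*(5/9 + 0) = -3*5/9 = -5/3)
X(d) = 9 - d
((-2)⁴ + X(Y(6)))² = ((-2)⁴ + (9 - 1*(-5/3)))² = (16 + (9 + 5/3))² = (16 + 32/3)² = (80/3)² = 6400/9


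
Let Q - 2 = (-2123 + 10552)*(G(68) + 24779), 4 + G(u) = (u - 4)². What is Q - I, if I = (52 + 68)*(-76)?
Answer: 243362781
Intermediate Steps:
G(u) = -4 + (-4 + u)² (G(u) = -4 + (u - 4)² = -4 + (-4 + u)²)
I = -9120 (I = 120*(-76) = -9120)
Q = 243353661 (Q = 2 + (-2123 + 10552)*((-4 + (-4 + 68)²) + 24779) = 2 + 8429*((-4 + 64²) + 24779) = 2 + 8429*((-4 + 4096) + 24779) = 2 + 8429*(4092 + 24779) = 2 + 8429*28871 = 2 + 243353659 = 243353661)
Q - I = 243353661 - 1*(-9120) = 243353661 + 9120 = 243362781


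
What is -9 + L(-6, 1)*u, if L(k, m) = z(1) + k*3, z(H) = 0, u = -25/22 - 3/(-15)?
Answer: 432/55 ≈ 7.8545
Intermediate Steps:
u = -103/110 (u = -25*1/22 - 3*(-1/15) = -25/22 + 1/5 = -103/110 ≈ -0.93636)
L(k, m) = 3*k (L(k, m) = 0 + k*3 = 0 + 3*k = 3*k)
-9 + L(-6, 1)*u = -9 + (3*(-6))*(-103/110) = -9 - 18*(-103/110) = -9 + 927/55 = 432/55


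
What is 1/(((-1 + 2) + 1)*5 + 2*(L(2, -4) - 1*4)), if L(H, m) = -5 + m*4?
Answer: -1/40 ≈ -0.025000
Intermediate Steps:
L(H, m) = -5 + 4*m
1/(((-1 + 2) + 1)*5 + 2*(L(2, -4) - 1*4)) = 1/(((-1 + 2) + 1)*5 + 2*((-5 + 4*(-4)) - 1*4)) = 1/((1 + 1)*5 + 2*((-5 - 16) - 4)) = 1/(2*5 + 2*(-21 - 4)) = 1/(10 + 2*(-25)) = 1/(10 - 50) = 1/(-40) = -1/40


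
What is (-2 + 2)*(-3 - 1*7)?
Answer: 0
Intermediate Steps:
(-2 + 2)*(-3 - 1*7) = 0*(-3 - 7) = 0*(-10) = 0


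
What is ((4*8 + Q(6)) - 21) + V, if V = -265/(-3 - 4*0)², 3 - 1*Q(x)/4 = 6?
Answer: -274/9 ≈ -30.444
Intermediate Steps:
Q(x) = -12 (Q(x) = 12 - 4*6 = 12 - 24 = -12)
V = -265/9 (V = -265/(-3 + 0)² = -265/((-3)²) = -265/9 ≈ -29.444)
((4*8 + Q(6)) - 21) + V = ((4*8 - 12) - 21) - 265/9 = ((32 - 12) - 21) - 265/9 = (20 - 21) - 265/9 = -1 - 265/9 = -274/9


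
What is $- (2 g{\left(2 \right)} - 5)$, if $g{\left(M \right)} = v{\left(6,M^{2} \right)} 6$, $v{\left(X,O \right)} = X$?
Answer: $-67$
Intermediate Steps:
$g{\left(M \right)} = 36$ ($g{\left(M \right)} = 6 \cdot 6 = 36$)
$- (2 g{\left(2 \right)} - 5) = - (2 \cdot 36 - 5) = - (72 - 5) = \left(-1\right) 67 = -67$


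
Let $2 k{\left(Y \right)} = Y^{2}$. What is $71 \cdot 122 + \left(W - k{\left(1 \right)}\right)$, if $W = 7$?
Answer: $\frac{17337}{2} \approx 8668.5$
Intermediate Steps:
$k{\left(Y \right)} = \frac{Y^{2}}{2}$
$71 \cdot 122 + \left(W - k{\left(1 \right)}\right) = 71 \cdot 122 + \left(7 - \frac{1^{2}}{2}\right) = 8662 + \left(7 - \frac{1}{2} \cdot 1\right) = 8662 + \left(7 - \frac{1}{2}\right) = 8662 + \frac{13}{2} = \frac{17337}{2}$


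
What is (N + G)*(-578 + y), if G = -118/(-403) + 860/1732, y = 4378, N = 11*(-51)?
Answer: -371473560000/174499 ≈ -2.1288e+6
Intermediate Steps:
N = -561
G = 137739/174499 (G = -118*(-1/403) + 860*(1/1732) = 118/403 + 215/433 = 137739/174499 ≈ 0.78934)
(N + G)*(-578 + y) = (-561 + 137739/174499)*(-578 + 4378) = -97756200/174499*3800 = -371473560000/174499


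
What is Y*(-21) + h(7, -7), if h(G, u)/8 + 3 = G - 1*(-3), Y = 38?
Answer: -742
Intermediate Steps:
h(G, u) = 8*G (h(G, u) = -24 + 8*(G - 1*(-3)) = -24 + 8*(G + 3) = -24 + 8*(3 + G) = -24 + (24 + 8*G) = 8*G)
Y*(-21) + h(7, -7) = 38*(-21) + 8*7 = -798 + 56 = -742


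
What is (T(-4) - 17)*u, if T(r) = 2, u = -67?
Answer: 1005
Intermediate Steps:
(T(-4) - 17)*u = (2 - 17)*(-67) = -15*(-67) = 1005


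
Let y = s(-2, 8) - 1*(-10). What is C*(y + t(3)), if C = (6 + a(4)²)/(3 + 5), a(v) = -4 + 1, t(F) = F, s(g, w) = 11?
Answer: 45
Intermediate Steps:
y = 21 (y = 11 - 1*(-10) = 11 + 10 = 21)
a(v) = -3
C = 15/8 (C = (6 + (-3)²)/(3 + 5) = (6 + 9)/8 = 15*(⅛) = 15/8 ≈ 1.8750)
C*(y + t(3)) = 15*(21 + 3)/8 = (15/8)*24 = 45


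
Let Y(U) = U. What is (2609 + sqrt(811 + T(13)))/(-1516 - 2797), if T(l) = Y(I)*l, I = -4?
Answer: -2609/4313 - sqrt(759)/4313 ≈ -0.61130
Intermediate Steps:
T(l) = -4*l
(2609 + sqrt(811 + T(13)))/(-1516 - 2797) = (2609 + sqrt(811 - 4*13))/(-1516 - 2797) = (2609 + sqrt(811 - 52))/(-4313) = (2609 + sqrt(759))*(-1/4313) = -2609/4313 - sqrt(759)/4313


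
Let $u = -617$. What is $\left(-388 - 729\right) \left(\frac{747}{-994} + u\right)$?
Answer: $\frac{685888265}{994} \approx 6.9003 \cdot 10^{5}$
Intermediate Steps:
$\left(-388 - 729\right) \left(\frac{747}{-994} + u\right) = \left(-388 - 729\right) \left(\frac{747}{-994} - 617\right) = \left(-388 - 729\right) \left(747 \left(- \frac{1}{994}\right) - 617\right) = - 1117 \left(- \frac{747}{994} - 617\right) = \left(-1117\right) \left(- \frac{614045}{994}\right) = \frac{685888265}{994}$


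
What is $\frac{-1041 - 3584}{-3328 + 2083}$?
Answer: $\frac{925}{249} \approx 3.7149$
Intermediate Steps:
$\frac{-1041 - 3584}{-3328 + 2083} = \frac{-1041 - 3584}{-1245} = \left(-4625\right) \left(- \frac{1}{1245}\right) = \frac{925}{249}$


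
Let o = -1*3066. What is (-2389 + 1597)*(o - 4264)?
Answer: 5805360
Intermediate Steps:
o = -3066
(-2389 + 1597)*(o - 4264) = (-2389 + 1597)*(-3066 - 4264) = -792*(-7330) = 5805360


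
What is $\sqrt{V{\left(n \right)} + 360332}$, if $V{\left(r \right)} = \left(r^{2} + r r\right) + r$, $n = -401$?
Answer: $\sqrt{681533} \approx 825.55$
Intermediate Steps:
$V{\left(r \right)} = r + 2 r^{2}$ ($V{\left(r \right)} = \left(r^{2} + r^{2}\right) + r = 2 r^{2} + r = r + 2 r^{2}$)
$\sqrt{V{\left(n \right)} + 360332} = \sqrt{- 401 \left(1 + 2 \left(-401\right)\right) + 360332} = \sqrt{- 401 \left(1 - 802\right) + 360332} = \sqrt{\left(-401\right) \left(-801\right) + 360332} = \sqrt{321201 + 360332} = \sqrt{681533}$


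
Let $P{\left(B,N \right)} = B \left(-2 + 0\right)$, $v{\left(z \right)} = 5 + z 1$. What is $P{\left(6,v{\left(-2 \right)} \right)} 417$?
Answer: $-5004$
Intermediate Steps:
$v{\left(z \right)} = 5 + z$
$P{\left(B,N \right)} = - 2 B$ ($P{\left(B,N \right)} = B \left(-2\right) = - 2 B$)
$P{\left(6,v{\left(-2 \right)} \right)} 417 = \left(-2\right) 6 \cdot 417 = \left(-12\right) 417 = -5004$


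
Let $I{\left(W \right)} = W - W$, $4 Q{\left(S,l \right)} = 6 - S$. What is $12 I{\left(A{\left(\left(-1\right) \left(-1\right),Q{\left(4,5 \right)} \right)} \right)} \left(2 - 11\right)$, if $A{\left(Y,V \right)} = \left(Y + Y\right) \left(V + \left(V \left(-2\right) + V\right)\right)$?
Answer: $0$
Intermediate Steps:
$Q{\left(S,l \right)} = \frac{3}{2} - \frac{S}{4}$ ($Q{\left(S,l \right)} = \frac{6 - S}{4} = \frac{3}{2} - \frac{S}{4}$)
$A{\left(Y,V \right)} = 0$ ($A{\left(Y,V \right)} = 2 Y \left(V + \left(- 2 V + V\right)\right) = 2 Y \left(V - V\right) = 2 Y 0 = 0$)
$I{\left(W \right)} = 0$
$12 I{\left(A{\left(\left(-1\right) \left(-1\right),Q{\left(4,5 \right)} \right)} \right)} \left(2 - 11\right) = 12 \cdot 0 \left(2 - 11\right) = 0 \left(2 - 11\right) = 0 \left(-9\right) = 0$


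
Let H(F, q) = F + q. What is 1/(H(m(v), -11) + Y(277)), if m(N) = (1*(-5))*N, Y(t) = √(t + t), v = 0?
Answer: 11/433 + √554/433 ≈ 0.079763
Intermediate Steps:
Y(t) = √2*√t (Y(t) = √(2*t) = √2*√t)
m(N) = -5*N
1/(H(m(v), -11) + Y(277)) = 1/((-5*0 - 11) + √2*√277) = 1/((0 - 11) + √554) = 1/(-11 + √554)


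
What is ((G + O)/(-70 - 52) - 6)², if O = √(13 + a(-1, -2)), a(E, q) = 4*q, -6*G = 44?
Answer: 4726321/133956 + 1087*√5/11163 ≈ 35.500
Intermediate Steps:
G = -22/3 (G = -⅙*44 = -22/3 ≈ -7.3333)
O = √5 (O = √(13 + 4*(-2)) = √(13 - 8) = √5 ≈ 2.2361)
((G + O)/(-70 - 52) - 6)² = ((-22/3 + √5)/(-70 - 52) - 6)² = ((-22/3 + √5)/(-122) - 6)² = ((-22/3 + √5)*(-1/122) - 6)² = ((11/183 - √5/122) - 6)² = (-1087/183 - √5/122)²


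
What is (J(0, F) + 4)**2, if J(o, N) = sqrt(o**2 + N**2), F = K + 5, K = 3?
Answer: 144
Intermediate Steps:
F = 8 (F = 3 + 5 = 8)
J(o, N) = sqrt(N**2 + o**2)
(J(0, F) + 4)**2 = (sqrt(8**2 + 0**2) + 4)**2 = (sqrt(64 + 0) + 4)**2 = (sqrt(64) + 4)**2 = (8 + 4)**2 = 12**2 = 144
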